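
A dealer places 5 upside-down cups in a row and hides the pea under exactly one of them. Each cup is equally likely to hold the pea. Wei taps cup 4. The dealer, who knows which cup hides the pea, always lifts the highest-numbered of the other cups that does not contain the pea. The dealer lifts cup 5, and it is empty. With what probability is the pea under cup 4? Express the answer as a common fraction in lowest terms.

1/4

Apply Bayes' rule, conditioning on where the pea actually is.
If it is under any of cups 1, 2, 3, and 4 (prior 1/5 each): cup 5 is the highest-numbered option available, probability 1; weight (1/5)·1 = 1/5 each.
If it is under cup 5 (prior 1/5): the dealer opened cup 5, so this case is ruled out; weight (1/5)·0 = 0.
The weights sum to 4/5.
So P(the pea under cup 4 | the dealer opened cup 5) = (1/5) / (4/5) = 1/4.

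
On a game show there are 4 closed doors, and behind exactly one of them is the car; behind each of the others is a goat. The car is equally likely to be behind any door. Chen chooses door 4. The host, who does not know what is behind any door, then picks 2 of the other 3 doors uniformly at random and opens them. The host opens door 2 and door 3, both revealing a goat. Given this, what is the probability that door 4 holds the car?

1/2

Consider each possible location of the car in turn.
If it is behind either of doors 1 and 4 (prior 1/4 each): the host picks exactly this set with probability 1/3 regardless, and none is the prize; weight (1/4)·(1/3) = 1/12 each.
If it is behind either of doors 2 and 3 (prior 1/4 each): that door was opened and seen not to hold the prize — ruled out; weight (1/4)·0 = 0 each.
The weights sum to 1/6.
So P(the car behind door 4 | the host opened door 2 and door 3) = (1/12) / (1/6) = 1/2.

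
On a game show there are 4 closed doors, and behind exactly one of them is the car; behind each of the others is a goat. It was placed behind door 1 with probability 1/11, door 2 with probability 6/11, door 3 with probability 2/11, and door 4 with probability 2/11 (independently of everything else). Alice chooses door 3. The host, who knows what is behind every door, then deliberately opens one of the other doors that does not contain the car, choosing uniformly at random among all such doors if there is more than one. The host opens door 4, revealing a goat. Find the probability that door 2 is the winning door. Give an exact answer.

Condition on the true location of the car.
If it is behind door 1 (prior 1/11): the host has 2 equally likely choices, so probability 1/2; weight (1/11)·(1/2) = 1/22.
If it is behind door 2 (prior 6/11): the host has 2 equally likely choices, so probability 1/2; weight (6/11)·(1/2) = 3/11.
If it is behind door 3 (prior 2/11): the host has 3 equally likely choices, so probability 1/3; weight (2/11)·(1/3) = 2/33.
If it is behind door 4 (prior 2/11): the host opened door 4, so this case is ruled out; weight (2/11)·0 = 0.
The weights sum to 25/66.
So P(the car behind door 2 | the host opened door 4) = (3/11) / (25/66) = 18/25.

18/25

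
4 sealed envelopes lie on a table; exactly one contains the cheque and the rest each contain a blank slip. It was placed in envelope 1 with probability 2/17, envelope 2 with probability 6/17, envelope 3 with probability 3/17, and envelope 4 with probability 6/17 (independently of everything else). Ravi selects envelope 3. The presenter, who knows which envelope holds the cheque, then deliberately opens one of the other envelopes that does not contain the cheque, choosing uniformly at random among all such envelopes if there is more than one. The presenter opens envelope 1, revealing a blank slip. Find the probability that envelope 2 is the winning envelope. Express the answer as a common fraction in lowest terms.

Condition on the true location of the cheque.
If it is in envelope 1 (prior 2/17): the presenter opened envelope 1, so this case is ruled out; weight (2/17)·0 = 0.
If it is in either of envelopes 2 and 4 (prior 6/17 each): the presenter has 2 equally likely choices, so probability 1/2; weight (6/17)·(1/2) = 3/17 each.
If it is in envelope 3 (prior 3/17): the presenter has 3 equally likely choices, so probability 1/3; weight (3/17)·(1/3) = 1/17.
The weights sum to 7/17.
So P(the cheque in envelope 2 | the presenter opened envelope 1) = (3/17) / (7/17) = 3/7.

3/7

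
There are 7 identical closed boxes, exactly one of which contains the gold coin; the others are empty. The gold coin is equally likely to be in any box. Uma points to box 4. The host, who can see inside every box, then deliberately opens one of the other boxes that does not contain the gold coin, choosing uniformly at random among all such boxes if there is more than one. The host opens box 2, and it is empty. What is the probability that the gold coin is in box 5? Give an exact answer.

6/35

Condition on the true location of the gold coin.
If it is in any of boxes 1, 3, 5, 6, and 7 (prior 1/7 each): the host has 5 equally likely choices, so probability 1/5; weight (1/7)·(1/5) = 1/35 each.
If it is in box 2 (prior 1/7): the host opened box 2, so this case is ruled out; weight (1/7)·0 = 0.
If it is in box 4 (prior 1/7): the host has 6 equally likely choices, so probability 1/6; weight (1/7)·(1/6) = 1/42.
The weights sum to 1/6.
So P(the gold coin in box 5 | the host opened box 2) = (1/35) / (1/6) = 6/35.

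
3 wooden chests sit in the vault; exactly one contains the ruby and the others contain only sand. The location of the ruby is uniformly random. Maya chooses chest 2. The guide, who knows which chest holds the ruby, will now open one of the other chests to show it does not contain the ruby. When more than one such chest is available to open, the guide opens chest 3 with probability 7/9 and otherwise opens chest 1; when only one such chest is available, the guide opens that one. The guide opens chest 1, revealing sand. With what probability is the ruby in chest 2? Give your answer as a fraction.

2/11

Consider each possible location of the ruby in turn.
If it is in chest 1 (prior 1/3): the guide opened chest 1, so this case is ruled out; weight (1/3)·0 = 0.
If it is in chest 2 (prior 1/3): chest 3 is available but not opened, probability 2/9; weight (1/3)·(2/9) = 2/27.
If it is in chest 3 (prior 1/3): only chest 1 is available, probability 1; weight (1/3)·1 = 1/3.
The weights sum to 11/27.
So P(the ruby in chest 2 | the guide opened chest 1) = (2/27) / (11/27) = 2/11.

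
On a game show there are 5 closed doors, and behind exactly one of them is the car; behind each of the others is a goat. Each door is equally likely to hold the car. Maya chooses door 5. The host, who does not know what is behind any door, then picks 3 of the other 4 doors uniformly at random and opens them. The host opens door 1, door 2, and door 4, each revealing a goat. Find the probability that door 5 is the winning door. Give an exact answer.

Condition on the true location of the car.
If it is behind any of doors 1, 2, and 4 (prior 1/5 each): that door was opened and seen not to hold the prize — ruled out; weight (1/5)·0 = 0 each.
If it is behind either of doors 3 and 5 (prior 1/5 each): the host picks exactly this set with probability 1/4 regardless, and none is the prize; weight (1/5)·(1/4) = 1/20 each.
The weights sum to 1/10.
So P(the car behind door 5 | the host opened door 1, door 2, and door 4) = (1/20) / (1/10) = 1/2.

1/2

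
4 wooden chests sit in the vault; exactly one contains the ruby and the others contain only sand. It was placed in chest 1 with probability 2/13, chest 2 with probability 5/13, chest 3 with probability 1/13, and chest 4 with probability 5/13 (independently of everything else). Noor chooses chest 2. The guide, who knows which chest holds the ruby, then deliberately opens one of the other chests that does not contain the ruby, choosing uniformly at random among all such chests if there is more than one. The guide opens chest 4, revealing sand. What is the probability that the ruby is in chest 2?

10/19

Apply Bayes' rule, conditioning on where the ruby actually is.
If it is in chest 1 (prior 2/13): the guide has 2 equally likely choices, so probability 1/2; weight (2/13)·(1/2) = 1/13.
If it is in chest 2 (prior 5/13): the guide has 3 equally likely choices, so probability 1/3; weight (5/13)·(1/3) = 5/39.
If it is in chest 3 (prior 1/13): the guide has 2 equally likely choices, so probability 1/2; weight (1/13)·(1/2) = 1/26.
If it is in chest 4 (prior 5/13): the guide opened chest 4, so this case is ruled out; weight (5/13)·0 = 0.
The weights sum to 19/78.
So P(the ruby in chest 2 | the guide opened chest 4) = (5/39) / (19/78) = 10/19.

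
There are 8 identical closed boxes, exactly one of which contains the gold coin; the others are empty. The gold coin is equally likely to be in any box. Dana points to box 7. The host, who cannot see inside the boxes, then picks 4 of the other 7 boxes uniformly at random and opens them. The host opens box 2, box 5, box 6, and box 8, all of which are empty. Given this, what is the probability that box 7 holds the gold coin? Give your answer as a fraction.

1/4

Because the host chose which boxes to open without knowing where the gold coin is, the choice is independent of the prize location. Learning that none of the 4 opened boxes holds the gold coin simply rules out those 4 locations and leaves the remaining 4 boxes still equally likely by symmetry.
So P(the gold coin in box 7) = 1/4.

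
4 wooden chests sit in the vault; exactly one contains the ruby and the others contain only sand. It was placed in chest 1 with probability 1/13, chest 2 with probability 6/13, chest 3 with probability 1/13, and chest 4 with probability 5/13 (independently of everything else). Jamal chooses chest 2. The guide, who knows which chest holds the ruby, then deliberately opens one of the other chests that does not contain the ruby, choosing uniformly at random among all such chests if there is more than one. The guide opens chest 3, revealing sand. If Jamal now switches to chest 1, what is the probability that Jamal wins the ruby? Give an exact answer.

Apply Bayes' rule, conditioning on where the ruby actually is.
If it is in chest 1 (prior 1/13): the guide has 2 equally likely choices, so probability 1/2; weight (1/13)·(1/2) = 1/26.
If it is in chest 2 (prior 6/13): the guide has 3 equally likely choices, so probability 1/3; weight (6/13)·(1/3) = 2/13.
If it is in chest 3 (prior 1/13): the guide opened chest 3, so this case is ruled out; weight (1/13)·0 = 0.
If it is in chest 4 (prior 5/13): the guide has 2 equally likely choices, so probability 1/2; weight (5/13)·(1/2) = 5/26.
The weights sum to 5/13.
So P(the ruby in chest 1 | the guide opened chest 3) = (1/26) / (5/13) = 1/10.

1/10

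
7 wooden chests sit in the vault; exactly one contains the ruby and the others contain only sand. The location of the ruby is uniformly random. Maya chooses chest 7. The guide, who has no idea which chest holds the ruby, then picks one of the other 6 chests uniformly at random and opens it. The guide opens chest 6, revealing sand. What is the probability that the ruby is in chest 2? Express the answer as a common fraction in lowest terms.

1/6

Because the guide chose which chest to open without knowing where the ruby is, the choice is independent of the prize location. Learning that chest 6 does not hold the ruby simply rules out that one location and leaves the remaining 6 chests still equally likely by symmetry.
So P(the ruby in chest 2) = 1/6.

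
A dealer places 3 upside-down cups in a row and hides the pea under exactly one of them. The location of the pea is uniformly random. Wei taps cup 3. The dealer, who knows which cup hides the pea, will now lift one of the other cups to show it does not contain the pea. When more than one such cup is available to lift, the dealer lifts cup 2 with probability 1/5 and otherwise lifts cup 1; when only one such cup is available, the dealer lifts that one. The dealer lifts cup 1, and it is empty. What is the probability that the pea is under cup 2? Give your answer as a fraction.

5/9

Consider each possible location of the pea in turn.
If it is under cup 1 (prior 1/3): the dealer opened cup 1, so this case is ruled out; weight (1/3)·0 = 0.
If it is under cup 2 (prior 1/3): only cup 1 is available, probability 1; weight (1/3)·1 = 1/3.
If it is under cup 3 (prior 1/3): cup 2 is available but not opened, probability 4/5; weight (1/3)·(4/5) = 4/15.
The weights sum to 3/5.
So P(the pea under cup 2 | the dealer opened cup 1) = (1/3) / (3/5) = 5/9.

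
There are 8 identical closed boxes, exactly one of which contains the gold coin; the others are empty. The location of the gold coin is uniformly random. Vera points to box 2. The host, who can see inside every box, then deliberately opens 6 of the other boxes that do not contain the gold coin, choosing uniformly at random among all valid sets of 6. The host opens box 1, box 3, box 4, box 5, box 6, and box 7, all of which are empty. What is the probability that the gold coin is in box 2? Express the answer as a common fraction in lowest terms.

1/8

Apply Bayes' rule, conditioning on where the gold coin actually is.
If it is in any of boxes 1, 3, 4, 5, 6, and 7 (prior 1/8 each): that box was opened and seen not to hold the prize — ruled out; weight (1/8)·0 = 0 each.
If it is in box 2 (prior 1/8): the host has 7 equally likely choices, so probability 1/7; weight (1/8)·(1/7) = 1/56.
If it is in box 8 (prior 1/8): the host has no choice, probability 1; weight (1/8)·1 = 1/8.
The weights sum to 1/7.
So P(the gold coin in box 2 | the host opened box 1, box 3, box 4, box 5, box 6, and box 7) = (1/56) / (1/7) = 1/8.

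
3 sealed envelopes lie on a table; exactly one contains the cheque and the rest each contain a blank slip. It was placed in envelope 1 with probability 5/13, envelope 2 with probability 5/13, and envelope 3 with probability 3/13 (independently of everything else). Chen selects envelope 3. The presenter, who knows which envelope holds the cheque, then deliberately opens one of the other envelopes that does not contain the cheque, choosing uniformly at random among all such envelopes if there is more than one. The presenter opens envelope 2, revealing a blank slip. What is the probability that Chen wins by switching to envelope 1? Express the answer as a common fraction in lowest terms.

10/13

Consider each possible location of the cheque in turn.
If it is in envelope 1 (prior 5/13): the presenter has no choice, probability 1; weight (5/13)·1 = 5/13.
If it is in envelope 2 (prior 5/13): the presenter opened envelope 2, so this case is ruled out; weight (5/13)·0 = 0.
If it is in envelope 3 (prior 3/13): the presenter has 2 equally likely choices, so probability 1/2; weight (3/13)·(1/2) = 3/26.
The weights sum to 1/2.
So P(the cheque in envelope 1 | the presenter opened envelope 2) = (5/13) / (1/2) = 10/13.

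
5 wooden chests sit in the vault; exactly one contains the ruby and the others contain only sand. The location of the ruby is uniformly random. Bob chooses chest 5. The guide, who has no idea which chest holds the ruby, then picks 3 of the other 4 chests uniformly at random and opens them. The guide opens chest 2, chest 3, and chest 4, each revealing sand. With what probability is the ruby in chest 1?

1/2

Condition on the true location of the ruby.
If it is in either of chests 1 and 5 (prior 1/5 each): the guide picks exactly this set with probability 1/4 regardless, and none is the prize; weight (1/5)·(1/4) = 1/20 each.
If it is in any of chests 2, 3, and 4 (prior 1/5 each): that chest was opened and seen not to hold the prize — ruled out; weight (1/5)·0 = 0 each.
The weights sum to 1/10.
So P(the ruby in chest 1 | the guide opened chest 2, chest 3, and chest 4) = (1/20) / (1/10) = 1/2.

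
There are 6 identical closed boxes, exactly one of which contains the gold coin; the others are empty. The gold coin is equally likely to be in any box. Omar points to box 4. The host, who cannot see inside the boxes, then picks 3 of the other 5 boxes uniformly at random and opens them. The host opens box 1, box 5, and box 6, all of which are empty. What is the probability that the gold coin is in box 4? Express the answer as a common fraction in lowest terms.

1/3

Consider each possible location of the gold coin in turn.
If it is in any of boxes 1, 5, and 6 (prior 1/6 each): that box was opened and seen not to hold the prize — ruled out; weight (1/6)·0 = 0 each.
If it is in any of boxes 2, 3, and 4 (prior 1/6 each): the host picks exactly this set with probability 1/10 regardless, and none is the prize; weight (1/6)·(1/10) = 1/60 each.
The weights sum to 1/20.
So P(the gold coin in box 4 | the host opened box 1, box 5, and box 6) = (1/60) / (1/20) = 1/3.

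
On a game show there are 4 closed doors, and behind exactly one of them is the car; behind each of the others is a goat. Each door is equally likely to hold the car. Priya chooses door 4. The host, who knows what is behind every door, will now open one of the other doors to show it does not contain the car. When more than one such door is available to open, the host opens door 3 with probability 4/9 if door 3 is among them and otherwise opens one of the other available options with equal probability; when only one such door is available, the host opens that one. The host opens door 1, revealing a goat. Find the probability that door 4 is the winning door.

Consider each possible location of the car in turn.
If it is behind door 1 (prior 1/4): the host opened door 1, so this case is ruled out; weight (1/4)·0 = 0.
If it is behind door 2 (prior 1/4): door 3 is available but not opened, probability 5/9; weight (1/4)·(5/9) = 5/36.
If it is behind door 3 (prior 1/4): door 3 holds the prize so is unavailable; the host chooses uniformly among the 2 others, probability 1/2; weight (1/4)·(1/2) = 1/8.
If it is behind door 4 (prior 1/4): door 3 is available but not opened; door 1 gets probability (1 − 4/9)/2 = 5/18; weight (1/4)·(5/18) = 5/72.
The weights sum to 1/3.
So P(the car behind door 4 | the host opened door 1) = (5/72) / (1/3) = 5/24.

5/24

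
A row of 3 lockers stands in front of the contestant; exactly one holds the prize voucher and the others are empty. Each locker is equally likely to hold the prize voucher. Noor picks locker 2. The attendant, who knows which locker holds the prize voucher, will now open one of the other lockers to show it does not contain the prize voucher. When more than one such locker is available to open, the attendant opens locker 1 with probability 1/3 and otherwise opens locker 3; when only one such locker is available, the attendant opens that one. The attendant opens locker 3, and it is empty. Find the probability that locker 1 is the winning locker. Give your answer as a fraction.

3/5

Apply Bayes' rule, conditioning on where the prize voucher actually is.
If it is in locker 1 (prior 1/3): only locker 3 is available, probability 1; weight (1/3)·1 = 1/3.
If it is in locker 2 (prior 1/3): locker 1 is available but not opened, probability 2/3; weight (1/3)·(2/3) = 2/9.
If it is in locker 3 (prior 1/3): the attendant opened locker 3, so this case is ruled out; weight (1/3)·0 = 0.
The weights sum to 5/9.
So P(the prize voucher in locker 1 | the attendant opened locker 3) = (1/3) / (5/9) = 3/5.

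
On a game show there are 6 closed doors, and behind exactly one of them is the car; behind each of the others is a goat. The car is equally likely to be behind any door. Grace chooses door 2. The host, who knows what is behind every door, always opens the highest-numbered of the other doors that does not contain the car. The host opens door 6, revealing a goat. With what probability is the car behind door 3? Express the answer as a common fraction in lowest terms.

Apply Bayes' rule, conditioning on where the car actually is.
If it is behind any of doors 1, 2, 3, 4, and 5 (prior 1/6 each): door 6 is the highest-numbered option available, probability 1; weight (1/6)·1 = 1/6 each.
If it is behind door 6 (prior 1/6): the host opened door 6, so this case is ruled out; weight (1/6)·0 = 0.
The weights sum to 5/6.
So P(the car behind door 3 | the host opened door 6) = (1/6) / (5/6) = 1/5.

1/5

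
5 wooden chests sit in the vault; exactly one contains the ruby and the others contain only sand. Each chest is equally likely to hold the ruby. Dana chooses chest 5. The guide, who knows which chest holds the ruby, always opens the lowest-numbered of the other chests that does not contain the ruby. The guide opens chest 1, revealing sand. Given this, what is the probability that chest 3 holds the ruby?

1/4

Consider each possible location of the ruby in turn.
If it is in chest 1 (prior 1/5): the guide opened chest 1, so this case is ruled out; weight (1/5)·0 = 0.
If it is in any of chests 2, 3, 4, and 5 (prior 1/5 each): chest 1 is the lowest-numbered option available, probability 1; weight (1/5)·1 = 1/5 each.
The weights sum to 4/5.
So P(the ruby in chest 3 | the guide opened chest 1) = (1/5) / (4/5) = 1/4.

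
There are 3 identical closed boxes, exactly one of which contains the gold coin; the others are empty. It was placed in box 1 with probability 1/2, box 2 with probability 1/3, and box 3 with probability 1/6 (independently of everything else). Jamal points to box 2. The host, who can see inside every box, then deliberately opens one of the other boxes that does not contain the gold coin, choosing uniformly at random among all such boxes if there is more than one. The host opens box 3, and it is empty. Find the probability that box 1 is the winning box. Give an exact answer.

3/4

Consider each possible location of the gold coin in turn.
If it is in box 1 (prior 1/2): the host has no choice, probability 1; weight (1/2)·1 = 1/2.
If it is in box 2 (prior 1/3): the host has 2 equally likely choices, so probability 1/2; weight (1/3)·(1/2) = 1/6.
If it is in box 3 (prior 1/6): the host opened box 3, so this case is ruled out; weight (1/6)·0 = 0.
The weights sum to 2/3.
So P(the gold coin in box 1 | the host opened box 3) = (1/2) / (2/3) = 3/4.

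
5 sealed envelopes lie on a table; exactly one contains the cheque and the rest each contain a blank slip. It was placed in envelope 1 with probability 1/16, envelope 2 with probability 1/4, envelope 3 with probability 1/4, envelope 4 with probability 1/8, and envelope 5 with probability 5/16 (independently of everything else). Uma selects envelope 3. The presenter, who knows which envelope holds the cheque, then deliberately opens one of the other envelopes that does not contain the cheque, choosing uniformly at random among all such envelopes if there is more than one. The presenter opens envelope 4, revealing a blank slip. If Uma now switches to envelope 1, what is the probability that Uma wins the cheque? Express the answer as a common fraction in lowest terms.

1/13

Apply Bayes' rule, conditioning on where the cheque actually is.
If it is in envelope 1 (prior 1/16): the presenter has 3 equally likely choices, so probability 1/3; weight (1/16)·(1/3) = 1/48.
If it is in envelope 2 (prior 1/4): the presenter has 3 equally likely choices, so probability 1/3; weight (1/4)·(1/3) = 1/12.
If it is in envelope 3 (prior 1/4): the presenter has 4 equally likely choices, so probability 1/4; weight (1/4)·(1/4) = 1/16.
If it is in envelope 4 (prior 1/8): the presenter opened envelope 4, so this case is ruled out; weight (1/8)·0 = 0.
If it is in envelope 5 (prior 5/16): the presenter has 3 equally likely choices, so probability 1/3; weight (5/16)·(1/3) = 5/48.
The weights sum to 13/48.
So P(the cheque in envelope 1 | the presenter opened envelope 4) = (1/48) / (13/48) = 1/13.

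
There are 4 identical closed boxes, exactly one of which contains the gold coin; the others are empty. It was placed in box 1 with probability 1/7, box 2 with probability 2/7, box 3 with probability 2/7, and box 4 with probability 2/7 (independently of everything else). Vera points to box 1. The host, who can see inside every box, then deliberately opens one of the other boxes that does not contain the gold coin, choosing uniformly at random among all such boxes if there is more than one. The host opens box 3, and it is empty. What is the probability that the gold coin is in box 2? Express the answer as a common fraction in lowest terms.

Apply Bayes' rule, conditioning on where the gold coin actually is.
If it is in box 1 (prior 1/7): the host has 3 equally likely choices, so probability 1/3; weight (1/7)·(1/3) = 1/21.
If it is in either of boxes 2 and 4 (prior 2/7 each): the host has 2 equally likely choices, so probability 1/2; weight (2/7)·(1/2) = 1/7 each.
If it is in box 3 (prior 2/7): the host opened box 3, so this case is ruled out; weight (2/7)·0 = 0.
The weights sum to 1/3.
So P(the gold coin in box 2 | the host opened box 3) = (1/7) / (1/3) = 3/7.

3/7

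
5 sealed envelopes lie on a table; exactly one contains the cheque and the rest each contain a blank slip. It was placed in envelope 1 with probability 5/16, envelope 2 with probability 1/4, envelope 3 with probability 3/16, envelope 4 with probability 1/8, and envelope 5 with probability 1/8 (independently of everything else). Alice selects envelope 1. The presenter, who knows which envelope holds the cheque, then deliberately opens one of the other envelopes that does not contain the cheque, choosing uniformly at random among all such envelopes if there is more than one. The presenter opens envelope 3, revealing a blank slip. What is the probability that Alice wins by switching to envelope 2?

16/47

Consider each possible location of the cheque in turn.
If it is in envelope 1 (prior 5/16): the presenter has 4 equally likely choices, so probability 1/4; weight (5/16)·(1/4) = 5/64.
If it is in envelope 2 (prior 1/4): the presenter has 3 equally likely choices, so probability 1/3; weight (1/4)·(1/3) = 1/12.
If it is in envelope 3 (prior 3/16): the presenter opened envelope 3, so this case is ruled out; weight (3/16)·0 = 0.
If it is in either of envelopes 4 and 5 (prior 1/8 each): the presenter has 3 equally likely choices, so probability 1/3; weight (1/8)·(1/3) = 1/24 each.
The weights sum to 47/192.
So P(the cheque in envelope 2 | the presenter opened envelope 3) = (1/12) / (47/192) = 16/47.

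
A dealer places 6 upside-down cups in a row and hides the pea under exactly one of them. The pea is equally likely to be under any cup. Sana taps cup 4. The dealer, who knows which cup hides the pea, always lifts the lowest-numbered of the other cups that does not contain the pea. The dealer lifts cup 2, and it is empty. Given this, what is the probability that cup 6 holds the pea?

Condition on the true location of the pea.
If it is under cup 1 (prior 1/6): cup 2 is the lowest-numbered option available, probability 1; weight (1/6)·1 = 1/6.
If it is under cup 2 (prior 1/6): the dealer opened cup 2, so this case is ruled out; weight (1/6)·0 = 0.
If it is under any of cups 3, 4, 5, and 6 (prior 1/6 each): the dealer would have opened cup 1 instead, probability 0; weight (1/6)·0 = 0 each.
The weights sum to 1/6.
So P(the pea under cup 6 | the dealer opened cup 2) = 0 / (1/6) = 0.

0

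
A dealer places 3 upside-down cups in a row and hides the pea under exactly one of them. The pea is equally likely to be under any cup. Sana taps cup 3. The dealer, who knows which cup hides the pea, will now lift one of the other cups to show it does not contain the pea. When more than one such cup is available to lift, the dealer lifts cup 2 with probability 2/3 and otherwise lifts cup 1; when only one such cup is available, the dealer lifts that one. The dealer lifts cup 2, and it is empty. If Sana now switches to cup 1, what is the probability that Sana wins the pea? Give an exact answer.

3/5

Condition on the true location of the pea.
If it is under cup 1 (prior 1/3): only cup 2 is available, probability 1; weight (1/3)·1 = 1/3.
If it is under cup 2 (prior 1/3): the dealer opened cup 2, so this case is ruled out; weight (1/3)·0 = 0.
If it is under cup 3 (prior 1/3): cup 2 is available, opened with probability 2/3; weight (1/3)·(2/3) = 2/9.
The weights sum to 5/9.
So P(the pea under cup 1 | the dealer opened cup 2) = (1/3) / (5/9) = 3/5.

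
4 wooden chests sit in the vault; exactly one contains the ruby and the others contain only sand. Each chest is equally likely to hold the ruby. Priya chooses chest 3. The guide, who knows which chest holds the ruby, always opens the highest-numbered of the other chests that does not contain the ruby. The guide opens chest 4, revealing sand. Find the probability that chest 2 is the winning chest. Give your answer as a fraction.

1/3

Apply Bayes' rule, conditioning on where the ruby actually is.
If it is in any of chests 1, 2, and 3 (prior 1/4 each): chest 4 is the highest-numbered option available, probability 1; weight (1/4)·1 = 1/4 each.
If it is in chest 4 (prior 1/4): the guide opened chest 4, so this case is ruled out; weight (1/4)·0 = 0.
The weights sum to 3/4.
So P(the ruby in chest 2 | the guide opened chest 4) = (1/4) / (3/4) = 1/3.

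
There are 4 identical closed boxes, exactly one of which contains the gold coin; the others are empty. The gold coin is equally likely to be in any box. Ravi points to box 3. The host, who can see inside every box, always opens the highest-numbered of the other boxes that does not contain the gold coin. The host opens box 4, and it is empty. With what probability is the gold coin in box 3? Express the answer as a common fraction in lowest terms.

Consider each possible location of the gold coin in turn.
If it is in any of boxes 1, 2, and 3 (prior 1/4 each): box 4 is the highest-numbered option available, probability 1; weight (1/4)·1 = 1/4 each.
If it is in box 4 (prior 1/4): the host opened box 4, so this case is ruled out; weight (1/4)·0 = 0.
The weights sum to 3/4.
So P(the gold coin in box 3 | the host opened box 4) = (1/4) / (3/4) = 1/3.

1/3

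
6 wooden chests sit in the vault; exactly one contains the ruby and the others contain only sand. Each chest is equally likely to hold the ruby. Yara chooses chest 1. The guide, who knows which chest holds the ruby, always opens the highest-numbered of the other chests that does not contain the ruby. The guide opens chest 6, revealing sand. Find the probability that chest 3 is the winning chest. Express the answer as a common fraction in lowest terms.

Consider each possible location of the ruby in turn.
If it is in any of chests 1, 2, 3, 4, and 5 (prior 1/6 each): chest 6 is the highest-numbered option available, probability 1; weight (1/6)·1 = 1/6 each.
If it is in chest 6 (prior 1/6): the guide opened chest 6, so this case is ruled out; weight (1/6)·0 = 0.
The weights sum to 5/6.
So P(the ruby in chest 3 | the guide opened chest 6) = (1/6) / (5/6) = 1/5.

1/5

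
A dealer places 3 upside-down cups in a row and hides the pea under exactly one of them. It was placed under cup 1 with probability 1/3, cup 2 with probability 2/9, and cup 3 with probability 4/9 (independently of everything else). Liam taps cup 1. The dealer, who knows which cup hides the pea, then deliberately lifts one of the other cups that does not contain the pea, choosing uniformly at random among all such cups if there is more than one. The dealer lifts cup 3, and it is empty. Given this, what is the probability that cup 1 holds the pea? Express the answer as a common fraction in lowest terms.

3/7

Consider each possible location of the pea in turn.
If it is under cup 1 (prior 1/3): the dealer has 2 equally likely choices, so probability 1/2; weight (1/3)·(1/2) = 1/6.
If it is under cup 2 (prior 2/9): the dealer has no choice, probability 1; weight (2/9)·1 = 2/9.
If it is under cup 3 (prior 4/9): the dealer opened cup 3, so this case is ruled out; weight (4/9)·0 = 0.
The weights sum to 7/18.
So P(the pea under cup 1 | the dealer opened cup 3) = (1/6) / (7/18) = 3/7.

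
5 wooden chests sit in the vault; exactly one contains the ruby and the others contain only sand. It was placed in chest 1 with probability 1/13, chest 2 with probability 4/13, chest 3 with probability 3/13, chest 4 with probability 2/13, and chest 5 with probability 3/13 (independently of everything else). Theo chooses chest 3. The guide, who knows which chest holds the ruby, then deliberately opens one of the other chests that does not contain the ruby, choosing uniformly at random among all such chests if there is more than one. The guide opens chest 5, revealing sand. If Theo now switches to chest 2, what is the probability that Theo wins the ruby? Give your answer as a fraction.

Consider each possible location of the ruby in turn.
If it is in chest 1 (prior 1/13): the guide has 3 equally likely choices, so probability 1/3; weight (1/13)·(1/3) = 1/39.
If it is in chest 2 (prior 4/13): the guide has 3 equally likely choices, so probability 1/3; weight (4/13)·(1/3) = 4/39.
If it is in chest 3 (prior 3/13): the guide has 4 equally likely choices, so probability 1/4; weight (3/13)·(1/4) = 3/52.
If it is in chest 4 (prior 2/13): the guide has 3 equally likely choices, so probability 1/3; weight (2/13)·(1/3) = 2/39.
If it is in chest 5 (prior 3/13): the guide opened chest 5, so this case is ruled out; weight (3/13)·0 = 0.
The weights sum to 37/156.
So P(the ruby in chest 2 | the guide opened chest 5) = (4/39) / (37/156) = 16/37.

16/37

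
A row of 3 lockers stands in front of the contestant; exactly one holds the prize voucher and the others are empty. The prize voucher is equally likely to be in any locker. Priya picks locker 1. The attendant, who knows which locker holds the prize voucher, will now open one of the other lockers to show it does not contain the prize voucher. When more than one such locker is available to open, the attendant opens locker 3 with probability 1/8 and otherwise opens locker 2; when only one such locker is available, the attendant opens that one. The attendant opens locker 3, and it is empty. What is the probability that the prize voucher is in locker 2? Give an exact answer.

Apply Bayes' rule, conditioning on where the prize voucher actually is.
If it is in locker 1 (prior 1/3): locker 3 is available, opened with probability 1/8; weight (1/3)·(1/8) = 1/24.
If it is in locker 2 (prior 1/3): only locker 3 is available, probability 1; weight (1/3)·1 = 1/3.
If it is in locker 3 (prior 1/3): the attendant opened locker 3, so this case is ruled out; weight (1/3)·0 = 0.
The weights sum to 3/8.
So P(the prize voucher in locker 2 | the attendant opened locker 3) = (1/3) / (3/8) = 8/9.

8/9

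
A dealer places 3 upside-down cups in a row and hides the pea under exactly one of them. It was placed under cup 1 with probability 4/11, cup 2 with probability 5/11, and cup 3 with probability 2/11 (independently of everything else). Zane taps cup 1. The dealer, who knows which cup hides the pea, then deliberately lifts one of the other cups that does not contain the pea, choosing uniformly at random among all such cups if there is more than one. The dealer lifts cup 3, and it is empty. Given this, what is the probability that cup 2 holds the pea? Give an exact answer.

Condition on the true location of the pea.
If it is under cup 1 (prior 4/11): the dealer has 2 equally likely choices, so probability 1/2; weight (4/11)·(1/2) = 2/11.
If it is under cup 2 (prior 5/11): the dealer has no choice, probability 1; weight (5/11)·1 = 5/11.
If it is under cup 3 (prior 2/11): the dealer opened cup 3, so this case is ruled out; weight (2/11)·0 = 0.
The weights sum to 7/11.
So P(the pea under cup 2 | the dealer opened cup 3) = (5/11) / (7/11) = 5/7.

5/7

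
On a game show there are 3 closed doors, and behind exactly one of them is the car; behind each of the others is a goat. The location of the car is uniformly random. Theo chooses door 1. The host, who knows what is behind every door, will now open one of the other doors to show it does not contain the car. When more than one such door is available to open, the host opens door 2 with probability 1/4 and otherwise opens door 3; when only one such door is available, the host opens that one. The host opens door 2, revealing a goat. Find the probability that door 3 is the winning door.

Consider each possible location of the car in turn.
If it is behind door 1 (prior 1/3): door 2 is available, opened with probability 1/4; weight (1/3)·(1/4) = 1/12.
If it is behind door 2 (prior 1/3): the host opened door 2, so this case is ruled out; weight (1/3)·0 = 0.
If it is behind door 3 (prior 1/3): only door 2 is available, probability 1; weight (1/3)·1 = 1/3.
The weights sum to 5/12.
So P(the car behind door 3 | the host opened door 2) = (1/3) / (5/12) = 4/5.

4/5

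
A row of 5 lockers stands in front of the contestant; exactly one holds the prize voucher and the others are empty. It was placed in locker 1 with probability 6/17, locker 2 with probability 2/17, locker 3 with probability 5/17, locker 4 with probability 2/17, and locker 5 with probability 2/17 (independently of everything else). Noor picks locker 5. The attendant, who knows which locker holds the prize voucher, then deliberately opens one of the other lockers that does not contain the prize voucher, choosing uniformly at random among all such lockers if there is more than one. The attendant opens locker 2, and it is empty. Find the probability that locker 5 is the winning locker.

3/29

Condition on the true location of the prize voucher.
If it is in locker 1 (prior 6/17): the attendant has 3 equally likely choices, so probability 1/3; weight (6/17)·(1/3) = 2/17.
If it is in locker 2 (prior 2/17): the attendant opened locker 2, so this case is ruled out; weight (2/17)·0 = 0.
If it is in locker 3 (prior 5/17): the attendant has 3 equally likely choices, so probability 1/3; weight (5/17)·(1/3) = 5/51.
If it is in locker 4 (prior 2/17): the attendant has 3 equally likely choices, so probability 1/3; weight (2/17)·(1/3) = 2/51.
If it is in locker 5 (prior 2/17): the attendant has 4 equally likely choices, so probability 1/4; weight (2/17)·(1/4) = 1/34.
The weights sum to 29/102.
So P(the prize voucher in locker 5 | the attendant opened locker 2) = (1/34) / (29/102) = 3/29.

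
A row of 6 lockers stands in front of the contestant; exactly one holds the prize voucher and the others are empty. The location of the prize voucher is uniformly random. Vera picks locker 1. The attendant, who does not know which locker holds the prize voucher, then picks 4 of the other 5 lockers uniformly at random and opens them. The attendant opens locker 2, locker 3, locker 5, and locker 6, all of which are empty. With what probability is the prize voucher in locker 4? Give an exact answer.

Apply Bayes' rule, conditioning on where the prize voucher actually is.
If it is in either of lockers 1 and 4 (prior 1/6 each): the attendant picks exactly this set with probability 1/5 regardless, and none is the prize; weight (1/6)·(1/5) = 1/30 each.
If it is in any of lockers 2, 3, 5, and 6 (prior 1/6 each): that locker was opened and seen not to hold the prize — ruled out; weight (1/6)·0 = 0 each.
The weights sum to 1/15.
So P(the prize voucher in locker 4 | the attendant opened locker 2, locker 3, locker 5, and locker 6) = (1/30) / (1/15) = 1/2.

1/2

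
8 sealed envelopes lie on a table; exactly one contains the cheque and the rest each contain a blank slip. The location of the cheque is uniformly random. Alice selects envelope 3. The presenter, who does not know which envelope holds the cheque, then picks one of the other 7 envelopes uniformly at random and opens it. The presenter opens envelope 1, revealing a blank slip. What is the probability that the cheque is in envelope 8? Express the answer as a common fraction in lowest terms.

1/7

Consider each possible location of the cheque in turn.
If it is in envelope 1 (prior 1/8): the presenter opened envelope 1, so this case is ruled out; weight (1/8)·0 = 0.
If it is in any of envelopes 2, 3, 4, 5, 6, 7, and 8 (prior 1/8 each): the presenter picks envelope 1 with probability 1/7 regardless, and it is not the prize; weight (1/8)·(1/7) = 1/56 each.
The weights sum to 1/8.
So P(the cheque in envelope 8 | the presenter opened envelope 1) = (1/56) / (1/8) = 1/7.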